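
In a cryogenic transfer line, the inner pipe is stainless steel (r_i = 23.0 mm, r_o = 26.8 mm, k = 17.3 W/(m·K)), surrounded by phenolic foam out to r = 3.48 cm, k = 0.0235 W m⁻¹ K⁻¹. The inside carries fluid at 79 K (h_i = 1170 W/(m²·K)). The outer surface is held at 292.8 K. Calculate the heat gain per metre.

Resistance network (inner→outer):
  R'_conv,in = 1/(2πr h) = 1/(2π·0.0230·1170) = 0.005914 m·K/W
  R'_stainless steel = ln(0.0268/0.0230)/(2πk) = 0.1529/(2π·17.3) = 0.001407 m·K/W
  R'_phenolic foam = ln(0.0348/0.0268)/(2πk) = 0.2612/(2π·0.0235) = 1.769 m·K/W
ΣR = 0.005914 + 0.001407 + 1.769 = 1.776 m·K/W
Q' = ΔT/ΣR = (79 K − 292.8 K)/1.776 = -120 W/m
(Negative Q' ⇒ heat flows inward; heat gain = 120 W/m.)

Q' = 120 W/m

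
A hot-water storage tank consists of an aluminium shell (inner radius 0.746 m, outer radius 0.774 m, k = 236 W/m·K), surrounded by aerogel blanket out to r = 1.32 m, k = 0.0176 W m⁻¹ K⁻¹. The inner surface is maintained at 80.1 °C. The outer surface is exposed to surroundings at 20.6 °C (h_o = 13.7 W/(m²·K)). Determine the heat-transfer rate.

Treat each layer as a resistance in series:
  R_aluminium = (1/0.746 − 1/0.774)/(4πk) = 0.04849/(4π·236) = 1.635×10^-5 K/W
  R_aerogel blanket = (1/0.774 − 1/1.32)/(4πk) = 0.5344/(4π·0.0176) = 2.416 K/W
  R_conv,out = 1/(4πr²h) = 1/(4π·1.32²·13.7) = 0.003334 K/W
ΣR = 1.635×10^-5 + 2.416 + 0.003334 = 2.419 K/W
Q = ΔT/ΣR = (80.1 °C − 20.6 °C)/2.419 = 24.6 W

Q = 24.6 W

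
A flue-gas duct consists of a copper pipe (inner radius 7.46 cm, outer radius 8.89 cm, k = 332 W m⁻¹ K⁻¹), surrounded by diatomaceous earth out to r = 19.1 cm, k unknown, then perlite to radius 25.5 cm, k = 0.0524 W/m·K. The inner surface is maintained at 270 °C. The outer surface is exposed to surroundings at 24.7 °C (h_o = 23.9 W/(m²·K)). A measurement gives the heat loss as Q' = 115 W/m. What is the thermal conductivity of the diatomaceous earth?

ΣR = ΔT/Q' = |270 − 24.7|/115 = 2.133 m·K/W
Known resistances:
  R'_copper = ln(0.0889/0.0746)/(2πk) = 0.1754/(2π·332) = 8.407×10^-5 m·K/W
  R'_perlite = ln(0.255/0.191)/(2πk) = 0.2890/(2π·0.0524) = 0.8778 m·K/W
  R'_conv,out = 1/(2πr h) = 1/(2π·0.255·23.9) = 0.02611 m·K/W
R_diatomaceous earth = ΣR − ΣR_known = 2.133 − 0.9040 = 1.229 m·K/W
ln(r₂/r₁)/(2πk) = 1.229 ⇒ k = 0.7648/(2π·1.229) = 0.0990 W/m·K

k = 0.0990 W/m·K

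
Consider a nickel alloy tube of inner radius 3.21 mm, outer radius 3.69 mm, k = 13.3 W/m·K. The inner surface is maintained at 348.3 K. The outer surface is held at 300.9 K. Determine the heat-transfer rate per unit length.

Q' = 28.4 kW/m

Q' = 2πk·ΔT/ln(r₂/r₁) = 2π × 13.3 × 47.4 / ln(0.00369/0.00321) = 28400 W/m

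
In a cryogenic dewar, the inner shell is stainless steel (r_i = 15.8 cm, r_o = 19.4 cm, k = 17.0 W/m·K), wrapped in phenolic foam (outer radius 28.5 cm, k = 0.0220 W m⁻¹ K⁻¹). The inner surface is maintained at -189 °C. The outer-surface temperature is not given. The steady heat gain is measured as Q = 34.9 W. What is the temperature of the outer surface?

Sum the resistances:
  R_stainless steel = (1/0.158 − 1/0.194)/(4πk) = 1.174/(4π·17.0) = 0.005498 K/W
  R_phenolic foam = (1/0.194 − 1/0.285)/(4πk) = 1.646/(4π·0.0220) = 5.953 K/W
ΣR = 5.959 K/W
ΔT = Q·ΣR = 34.9 × 5.959 = 208.0 K
Heat flows inward, so T_out = T_in + ΔT = -189 + 208.0 = 19.0 °C

T_out = 19.0 °C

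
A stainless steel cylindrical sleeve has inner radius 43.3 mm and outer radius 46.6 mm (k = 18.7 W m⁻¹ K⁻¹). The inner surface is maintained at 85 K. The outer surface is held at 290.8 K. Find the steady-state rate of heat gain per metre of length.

Q' = 329 kW/m

Q' = 2πk·ΔT/ln(r₂/r₁) = 2π × 18.7 × 205.8 / ln(0.0466/0.0433) = 3.29×10^5 W/m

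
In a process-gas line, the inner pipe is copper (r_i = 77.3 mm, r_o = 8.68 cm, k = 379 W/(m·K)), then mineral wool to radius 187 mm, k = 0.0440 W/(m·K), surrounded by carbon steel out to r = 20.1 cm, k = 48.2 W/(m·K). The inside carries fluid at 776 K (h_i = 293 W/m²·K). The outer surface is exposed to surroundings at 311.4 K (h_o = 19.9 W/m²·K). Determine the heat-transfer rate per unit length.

Resistance network (inner→outer):
  R'_conv,in = 1/(2πr h) = 1/(2π·0.0773·293) = 0.007027 m·K/W
  R'_copper = ln(0.0868/0.0773)/(2πk) = 0.1159/(2π·379) = 4.868×10^-5 m·K/W
  R'_mineral wool = ln(0.187/0.0868)/(2πk) = 0.7675/(2π·0.0440) = 2.776 m·K/W
  R'_carbon steel = ln(0.201/0.187)/(2πk) = 0.07220/(2π·48.2) = 2.384×10^-4 m·K/W
  R'_conv,out = 1/(2πr h) = 1/(2π·0.201·19.9) = 0.03979 m·K/W
ΣR = 0.007027 + 4.868×10^-5 + 2.776 + 2.384×10^-4 + 0.03979 = 2.823 m·K/W
Q' = ΔT/ΣR = (776 K − 311.4 K)/2.823 = 165 W/m

Q' = 165 W/m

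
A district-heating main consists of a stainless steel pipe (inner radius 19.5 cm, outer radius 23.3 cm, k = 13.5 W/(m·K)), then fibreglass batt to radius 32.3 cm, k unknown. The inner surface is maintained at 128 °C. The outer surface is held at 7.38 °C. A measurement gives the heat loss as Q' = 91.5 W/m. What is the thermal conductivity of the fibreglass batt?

k = 0.0395 W/m·K

ΣR = ΔT/Q' = |128 − 7.38|/91.5 = 1.318 m·K/W
Known resistances:
  R'_stainless steel = ln(0.233/0.195)/(2πk) = 0.1780/(2π·13.5) = 0.002099 m·K/W
R_fibreglass batt = ΣR − ΣR_known = 1.318 − 0.002099 = 1.316 m·K/W
ln(r₂/r₁)/(2πk) = 1.316 ⇒ k = 0.3266/(2π·1.316) = 0.0395 W/m·K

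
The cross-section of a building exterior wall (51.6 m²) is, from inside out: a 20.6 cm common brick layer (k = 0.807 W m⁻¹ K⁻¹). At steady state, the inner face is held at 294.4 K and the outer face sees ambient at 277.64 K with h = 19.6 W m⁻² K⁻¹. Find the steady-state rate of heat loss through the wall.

Q = 2.82 kW

Resistance network (inner→outer):
  R_common brick = L/(kA) = 0.206/(0.807·51.6) = 0.004947 K/W
  R_conv,out = 1/(hA) = 1/(19.6·51.6) = 9.888×10^-4 K/W
ΣR = 0.004947 + 9.888×10^-4 = 0.005936 K/W
Q = ΔT/ΣR = (294.4 K − 277.64 K)/0.005936 = 2820 W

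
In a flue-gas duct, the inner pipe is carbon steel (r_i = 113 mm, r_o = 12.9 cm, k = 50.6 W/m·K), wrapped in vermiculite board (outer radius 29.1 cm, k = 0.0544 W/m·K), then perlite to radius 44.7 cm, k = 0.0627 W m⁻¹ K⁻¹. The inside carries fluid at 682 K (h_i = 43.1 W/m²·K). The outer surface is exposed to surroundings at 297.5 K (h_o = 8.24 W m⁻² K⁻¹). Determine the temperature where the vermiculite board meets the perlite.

Resistance network (inner→outer):
  R'_conv,in = 1/(2πr h) = 1/(2π·0.113·43.1) = 0.03268 m·K/W
  R'_carbon steel = ln(0.129/0.113)/(2πk) = 0.1324/(2π·50.6) = 4.165×10^-4 m·K/W
  R'_vermiculite board = ln(0.291/0.129)/(2πk) = 0.8135/(2π·0.0544) = 2.380 m·K/W
  R'_perlite = ln(0.447/0.291)/(2πk) = 0.4292/(2π·0.0627) = 1.090 m·K/W
  R'_conv,out = 1/(2πr h) = 1/(2π·0.447·8.24) = 0.04321 m·K/W
ΣR = 0.03268 + 4.165×10^-4 + 2.380 + 1.090 + 0.04321 = 3.546 m·K/W
Q' = ΔT/ΣR = (682 K − 297.5 K)/3.546 = 108.4 W/m
From the inner boundary to the vermiculite board/perlite interface, ΣR_partial = 2.413 m·K/W.
T_interface = T_in − Q'·ΣR_partial = 682 K − (108.4)(2.413) = 420 K

T = 420 K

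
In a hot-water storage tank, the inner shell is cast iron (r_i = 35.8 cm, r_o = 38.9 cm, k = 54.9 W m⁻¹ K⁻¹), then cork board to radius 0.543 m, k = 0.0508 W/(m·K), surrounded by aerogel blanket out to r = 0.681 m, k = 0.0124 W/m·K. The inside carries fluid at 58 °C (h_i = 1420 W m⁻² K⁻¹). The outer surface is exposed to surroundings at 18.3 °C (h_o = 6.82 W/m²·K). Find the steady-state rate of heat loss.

Q = 11.1 W

Series thermal resistances, inner to outer:
  R_conv,in = 1/(4πr²h) = 1/(4π·0.358²·1420) = 4.373×10^-4 K/W
  R_cast iron = (1/0.358 − 1/0.389)/(4πk) = 0.2226/(4π·54.9) = 3.227×10^-4 K/W
  R_cork board = (1/0.389 − 1/0.543)/(4πk) = 0.7291/(4π·0.0508) = 1.142 K/W
  R_aerogel blanket = (1/0.543 − 1/0.681)/(4πk) = 0.3732/(4π·0.0124) = 2.395 K/W
  R_conv,out = 1/(4πr²h) = 1/(4π·0.681²·6.82) = 0.02516 K/W
ΣR = 4.373×10^-4 + 3.227×10^-4 + 1.142 + 2.395 + 0.02516 = 3.563 K/W
Q = ΔT/ΣR = (58 °C − 18.3 °C)/3.563 = 11.1 W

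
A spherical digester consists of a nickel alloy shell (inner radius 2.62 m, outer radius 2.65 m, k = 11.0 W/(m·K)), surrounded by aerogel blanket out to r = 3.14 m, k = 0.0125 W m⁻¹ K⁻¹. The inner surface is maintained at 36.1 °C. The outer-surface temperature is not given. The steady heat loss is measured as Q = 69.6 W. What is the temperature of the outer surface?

Series resistances:
  R_nickel alloy = (1/2.62 − 1/2.65)/(4πk) = 0.004321/(4π·11.0) = 3.126×10^-5 K/W
  R_aerogel blanket = (1/2.65 − 1/3.14)/(4πk) = 0.05889/(4π·0.0125) = 0.3749 K/W
ΣR = 0.3749 K/W
ΔT = Q·ΣR = 69.6 × 0.3749 = 26.09 K
Heat flows outward, so T_out = T_in − ΔT = 36.1 − 26.09 = 10.0 °C

T_out = 10.0 °C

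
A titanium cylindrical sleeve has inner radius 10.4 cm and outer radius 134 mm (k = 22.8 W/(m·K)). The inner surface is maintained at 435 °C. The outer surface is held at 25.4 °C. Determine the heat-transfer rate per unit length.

Q' = 2πk·ΔT/ln(r₂/r₁) = 2π × 22.8 × 409.6 / ln(0.134/0.104) = 2.32×10^5 W/m

Q' = 2.32×10^5 W/m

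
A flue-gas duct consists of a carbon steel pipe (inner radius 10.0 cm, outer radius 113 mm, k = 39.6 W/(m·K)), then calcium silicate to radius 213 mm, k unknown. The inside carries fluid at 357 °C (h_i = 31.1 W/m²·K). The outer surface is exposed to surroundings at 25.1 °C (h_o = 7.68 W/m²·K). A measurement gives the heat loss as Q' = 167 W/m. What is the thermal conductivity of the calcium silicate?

ΣR = ΔT/Q' = |357 − 25.1|/167 = 1.987 m·K/W
Known resistances:
  R'_conv,in = 1/(2πr h) = 1/(2π·0.100·31.1) = 0.05118 m·K/W
  R'_carbon steel = ln(0.113/0.100)/(2πk) = 0.1222/(2π·39.6) = 4.912×10^-4 m·K/W
  R'_conv,out = 1/(2πr h) = 1/(2π·0.213·7.68) = 0.09729 m·K/W
R_calcium silicate = ΣR − ΣR_known = 1.987 − 0.1490 = 1.838 m·K/W
ln(r₂/r₁)/(2πk) = 1.838 ⇒ k = 0.6339/(2π·1.838) = 0.0549 W/m·K

k = 0.0549 W/m·K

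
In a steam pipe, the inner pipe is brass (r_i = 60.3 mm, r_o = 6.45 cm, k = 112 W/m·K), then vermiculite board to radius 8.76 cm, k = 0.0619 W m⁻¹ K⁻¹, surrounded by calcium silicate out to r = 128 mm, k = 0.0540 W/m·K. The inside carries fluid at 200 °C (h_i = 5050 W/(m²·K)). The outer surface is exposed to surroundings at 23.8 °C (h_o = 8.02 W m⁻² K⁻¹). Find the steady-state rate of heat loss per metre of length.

Series thermal resistances, inner to outer:
  R'_conv,in = 1/(2πr h) = 1/(2π·0.0603·5050) = 5.227×10^-4 m·K/W
  R'_brass = ln(0.0645/0.0603)/(2πk) = 0.06733/(2π·112) = 9.568×10^-5 m·K/W
  R'_vermiculite board = ln(0.0876/0.0645)/(2πk) = 0.3061/(2π·0.0619) = 0.7871 m·K/W
  R'_calcium silicate = ln(0.128/0.0876)/(2πk) = 0.3792/(2π·0.0540) = 1.118 m·K/W
  R'_conv,out = 1/(2πr h) = 1/(2π·0.128·8.02) = 0.1550 m·K/W
ΣR = 5.227×10^-4 + 9.568×10^-5 + 0.7871 + 1.118 + 0.1550 = 2.061 m·K/W
Q' = ΔT/ΣR = (200 °C − 23.8 °C)/2.061 = 85.5 W/m

Q' = 85.5 W/m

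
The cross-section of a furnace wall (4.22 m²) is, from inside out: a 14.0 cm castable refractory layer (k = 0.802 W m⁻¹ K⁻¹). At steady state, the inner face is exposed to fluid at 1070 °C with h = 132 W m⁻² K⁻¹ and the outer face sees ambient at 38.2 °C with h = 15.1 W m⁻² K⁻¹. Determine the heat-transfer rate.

Q = 17.5 kW

Resistance network (inner→outer):
  R_conv,in = 1/(hA) = 1/(132·4.22) = 0.001795 K/W
  R_castable refractory = L/(kA) = 0.140/(0.802·4.22) = 0.04137 K/W
  R_conv,out = 1/(hA) = 1/(15.1·4.22) = 0.01569 K/W
ΣR = 0.001795 + 0.04137 + 0.01569 = 0.05885 K/W
Q = ΔT/ΣR = (1070 °C − 38.2 °C)/0.05885 = 17500 W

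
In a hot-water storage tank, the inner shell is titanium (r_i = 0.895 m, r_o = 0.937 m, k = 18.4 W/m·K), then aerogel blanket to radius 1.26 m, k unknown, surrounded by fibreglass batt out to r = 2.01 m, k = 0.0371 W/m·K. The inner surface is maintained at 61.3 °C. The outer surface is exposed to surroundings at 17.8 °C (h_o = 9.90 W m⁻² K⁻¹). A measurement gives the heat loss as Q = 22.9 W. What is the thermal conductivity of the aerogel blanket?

k = 0.0172 W/m·K

ΣR = ΔT/Q = |61.3 − 17.8|/22.9 = 1.900 K/W
Known resistances:
  R_titanium = (1/0.895 − 1/0.937)/(4πk) = 0.05008/(4π·18.4) = 2.166×10^-4 K/W
  R_fibreglass batt = (1/1.26 − 1/2.01)/(4πk) = 0.2961/(4π·0.0371) = 0.6352 K/W
  R_conv,out = 1/(4πr²h) = 1/(4π·2.01²·9.90) = 0.001990 K/W
R_aerogel blanket = ΣR − ΣR_known = 1.900 − 0.6374 = 1.263 K/W
(1/r₁−1/r₂)/(4πk) = 1.263 ⇒ k = 0.2736/(4π·1.263) = 0.0172 W/m·K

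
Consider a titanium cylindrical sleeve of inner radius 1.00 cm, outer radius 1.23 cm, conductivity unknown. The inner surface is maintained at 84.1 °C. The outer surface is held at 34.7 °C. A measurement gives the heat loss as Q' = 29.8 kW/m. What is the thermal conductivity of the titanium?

k = 19.9 W/m·K

ΣR = ΔT/Q' = |84.1 − 34.7|/29800 = 0.001658 m·K/W
ln(r₂/r₁)/(2πk) = 0.001658 ⇒ k = 0.2070/(2π·0.001658) = 19.9 W/m·K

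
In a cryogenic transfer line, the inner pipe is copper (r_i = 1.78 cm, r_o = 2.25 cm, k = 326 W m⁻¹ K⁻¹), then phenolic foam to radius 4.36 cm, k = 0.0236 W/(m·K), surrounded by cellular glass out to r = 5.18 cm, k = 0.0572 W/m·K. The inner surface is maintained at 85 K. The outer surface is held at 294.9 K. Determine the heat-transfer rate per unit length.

Q' = 42.5 W/m

Resistance network (inner→outer):
  R'_copper = ln(0.0225/0.0178)/(2πk) = 0.2343/(2π·326) = 1.144×10^-4 m·K/W
  R'_phenolic foam = ln(0.0436/0.0225)/(2πk) = 0.6615/(2π·0.0236) = 4.461 m·K/W
  R'_cellular glass = ln(0.0518/0.0436)/(2πk) = 0.1723/(2π·0.0572) = 0.4795 m·K/W
ΣR = 1.144×10^-4 + 4.461 + 0.4795 = 4.941 m·K/W
Q' = ΔT/ΣR = (85 K − 294.9 K)/4.941 = -42.5 W/m
(Negative Q' ⇒ heat flows inward; heat gain = 42.5 W/m.)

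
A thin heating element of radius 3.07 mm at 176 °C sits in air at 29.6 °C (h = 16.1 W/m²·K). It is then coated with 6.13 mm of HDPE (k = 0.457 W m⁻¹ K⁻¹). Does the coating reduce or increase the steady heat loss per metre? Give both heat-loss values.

increases: 45.5 → 100 W/m

Critical radius for a cylinder: r_cr = k/h = 0.0284 m = 2.84 cm.
Outer radius after coating: r₂ = 0.00307 + 0.00613 = 0.00920 m.
Since r₁ < r_cr and r₂ ≤ r_cr, the coating moves toward the maximum at r_cr — heat loss rises.
Bare: R = 1/(2πr₁h) = 3.220 m·K/W; Q = 146.4/3.220 = 45.5 W/m.
Coated: R = R_cond + R_conv = 1.457 m·K/W; Q = 146.4/1.457 = 100 W/m.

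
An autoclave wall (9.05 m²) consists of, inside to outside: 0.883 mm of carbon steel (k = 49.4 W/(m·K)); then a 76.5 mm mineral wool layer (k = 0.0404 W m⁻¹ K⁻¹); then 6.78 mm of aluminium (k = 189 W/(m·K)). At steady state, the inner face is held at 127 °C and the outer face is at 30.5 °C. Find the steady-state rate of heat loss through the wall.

Q = 461 W

Series thermal resistances, inner to outer:
  R_carbon steel = L/(kA) = 8.83×10^-4/(49.4·9.05) = 1.975×10^-6 K/W
  R_mineral wool = L/(kA) = 0.0765/(0.0404·9.05) = 0.2092 K/W
  R_aluminium = L/(kA) = 0.00678/(189·9.05) = 3.964×10^-6 K/W
ΣR = 1.975×10^-6 + 0.2092 + 3.964×10^-6 = 0.2092 K/W
Q = ΔT/ΣR = (127 °C − 30.5 °C)/0.2092 = 461 W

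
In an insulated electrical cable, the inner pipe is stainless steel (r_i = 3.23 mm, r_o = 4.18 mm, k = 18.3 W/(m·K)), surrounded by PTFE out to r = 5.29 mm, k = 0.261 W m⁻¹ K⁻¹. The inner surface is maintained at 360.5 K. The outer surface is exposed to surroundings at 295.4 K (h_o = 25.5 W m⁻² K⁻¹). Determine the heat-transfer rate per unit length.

Resistance network (inner→outer):
  R'_stainless steel = ln(0.00418/0.00323)/(2πk) = 0.2578/(2π·18.3) = 0.002242 m·K/W
  R'_PTFE = ln(0.00529/0.00418)/(2πk) = 0.2355/(2π·0.261) = 0.1436 m·K/W
  R'_conv,out = 1/(2πr h) = 1/(2π·0.00529·25.5) = 1.180 m·K/W
ΣR = 0.002242 + 0.1436 + 1.180 = 1.326 m·K/W
Q' = ΔT/ΣR = (360.5 K − 295.4 K)/1.326 = 49.1 W/m

Q' = 49.1 W/m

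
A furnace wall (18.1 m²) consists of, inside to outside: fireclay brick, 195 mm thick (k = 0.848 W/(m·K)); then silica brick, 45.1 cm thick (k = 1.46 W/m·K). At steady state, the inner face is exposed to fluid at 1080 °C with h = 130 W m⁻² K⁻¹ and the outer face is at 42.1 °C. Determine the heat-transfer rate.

Series thermal resistances, inner to outer:
  R_conv,in = 1/(hA) = 1/(130·18.1) = 4.250×10^-4 K/W
  R_fireclay brick = L/(kA) = 0.195/(0.848·18.1) = 0.01270 K/W
  R_silica brick = L/(kA) = 0.451/(1.46·18.1) = 0.01707 K/W
ΣR = 4.250×10^-4 + 0.01270 + 0.01707 = 0.03019 K/W
Q = ΔT/ΣR = (1080 °C − 42.1 °C)/0.03019 = 34400 W

Q = 34.4 kW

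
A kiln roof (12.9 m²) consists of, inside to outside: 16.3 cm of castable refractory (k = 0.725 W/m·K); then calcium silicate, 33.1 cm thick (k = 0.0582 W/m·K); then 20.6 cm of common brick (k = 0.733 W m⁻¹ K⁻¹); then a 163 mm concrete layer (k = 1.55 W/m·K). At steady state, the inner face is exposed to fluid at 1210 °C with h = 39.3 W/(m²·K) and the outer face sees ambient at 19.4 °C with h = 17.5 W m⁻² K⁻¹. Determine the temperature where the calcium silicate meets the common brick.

Series thermal resistances, inner to outer:
  R_conv,in = 1/(hA) = 1/(39.3·12.9) = 0.001973 K/W
  R_castable refractory = L/(kA) = 0.163/(0.725·12.9) = 0.01743 K/W
  R_calcium silicate = L/(kA) = 0.331/(0.0582·12.9) = 0.4409 K/W
  R_common brick = L/(kA) = 0.206/(0.733·12.9) = 0.02179 K/W
  R_concrete = L/(kA) = 0.163/(1.55·12.9) = 0.008152 K/W
  R_conv,out = 1/(hA) = 1/(17.5·12.9) = 0.004430 K/W
ΣR = 0.001973 + 0.01743 + 0.4409 + 0.02179 + 0.008152 + 0.004430 = 0.4947 K/W
Q = ΔT/ΣR = (1210 °C − 19.4 °C)/0.4947 = 2407 W
From the inner boundary to the calcium silicate/common brick interface, ΣR_partial = 0.4603 K/W.
T_interface = T_in − Q·ΣR_partial = 1210 °C − (2407)(0.4603) = 102 °C

T = 102 °C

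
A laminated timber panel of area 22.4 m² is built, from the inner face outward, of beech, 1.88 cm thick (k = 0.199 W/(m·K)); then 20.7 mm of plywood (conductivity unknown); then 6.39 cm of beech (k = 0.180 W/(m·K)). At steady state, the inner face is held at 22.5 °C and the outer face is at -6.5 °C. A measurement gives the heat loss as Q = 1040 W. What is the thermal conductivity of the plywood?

ΣR = ΔT/Q = |22.5 − -6.5|/1040 = 0.02788 K/W
Known resistances:
  R_beech = L/(kA) = 0.0188/(0.199·22.4) = 0.004218 K/W
  R_beech = L/(kA) = 0.0639/(0.180·22.4) = 0.01585 K/W
R_plywood = ΣR − ΣR_known = 0.02788 − 0.02007 = 0.007810 K/W
L/(kA) = 0.007810 ⇒ k = 0.0207/(0.007810·22.4) = 0.118 W/m·K

k = 0.118 W/m·K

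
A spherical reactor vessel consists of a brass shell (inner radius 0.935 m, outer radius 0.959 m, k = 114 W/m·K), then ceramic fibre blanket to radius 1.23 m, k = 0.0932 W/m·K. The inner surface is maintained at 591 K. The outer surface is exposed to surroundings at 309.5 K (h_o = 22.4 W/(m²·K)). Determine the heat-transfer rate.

Treat each layer as a resistance in series:
  R_brass = (1/0.935 − 1/0.959)/(4πk) = 0.02677/(4π·114) = 1.868×10^-5 K/W
  R_ceramic fibre blanket = (1/0.959 − 1/1.23)/(4πk) = 0.2297/(4π·0.0932) = 0.1962 K/W
  R_conv,out = 1/(4πr²h) = 1/(4π·1.23²·22.4) = 0.002348 K/W
ΣR = 1.868×10^-5 + 0.1962 + 0.002348 = 0.1986 K/W
Q = ΔT/ΣR = (591 K − 309.5 K)/0.1986 = 1420 W

Q = 1420 W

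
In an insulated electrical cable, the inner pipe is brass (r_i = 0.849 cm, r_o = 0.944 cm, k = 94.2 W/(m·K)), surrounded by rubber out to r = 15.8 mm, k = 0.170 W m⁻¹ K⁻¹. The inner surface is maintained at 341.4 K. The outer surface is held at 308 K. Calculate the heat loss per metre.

Resistance network (inner→outer):
  R'_brass = ln(0.00944/0.00849)/(2πk) = 0.1061/(2π·94.2) = 1.792×10^-4 m·K/W
  R'_rubber = ln(0.0158/0.00944)/(2πk) = 0.5151/(2π·0.170) = 0.4822 m·K/W
ΣR = 1.792×10^-4 + 0.4822 = 0.4824 m·K/W
Q' = ΔT/ΣR = (341.4 K − 308 K)/0.4824 = 69.2 W/m

Q' = 69.2 W/m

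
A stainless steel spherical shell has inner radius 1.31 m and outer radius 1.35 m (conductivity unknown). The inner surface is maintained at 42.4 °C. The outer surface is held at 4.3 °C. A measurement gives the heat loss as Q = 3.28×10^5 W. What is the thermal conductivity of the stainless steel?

ΣR = ΔT/Q = |42.4 − 4.3|/3.28×10^5 = 1.162×10^-4 K/W
(1/r₁−1/r₂)/(4πk) = 1.162×10^-4 ⇒ k = 0.02262/(4π·1.162×10^-4) = 15.5 W/m·K

k = 15.5 W/m·K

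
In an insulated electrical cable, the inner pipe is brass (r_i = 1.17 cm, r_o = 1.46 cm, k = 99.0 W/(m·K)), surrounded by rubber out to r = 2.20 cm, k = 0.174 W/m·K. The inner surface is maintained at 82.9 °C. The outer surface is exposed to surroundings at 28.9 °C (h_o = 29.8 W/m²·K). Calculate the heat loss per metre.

Treat each layer as a resistance in series:
  R'_brass = ln(0.0146/0.0117)/(2πk) = 0.2214/(2π·99.0) = 3.560×10^-4 m·K/W
  R'_rubber = ln(0.0220/0.0146)/(2πk) = 0.4100/(2π·0.174) = 0.3750 m·K/W
  R'_conv,out = 1/(2πr h) = 1/(2π·0.0220·29.8) = 0.2428 m·K/W
ΣR = 3.560×10^-4 + 0.3750 + 0.2428 = 0.6182 m·K/W
Q' = ΔT/ΣR = (82.9 °C − 28.9 °C)/0.6182 = 87.4 W/m

Q' = 87.4 W/m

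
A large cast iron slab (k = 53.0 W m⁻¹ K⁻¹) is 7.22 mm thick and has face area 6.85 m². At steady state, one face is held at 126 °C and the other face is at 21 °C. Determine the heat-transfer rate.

Q = 5280 kW

Q = kA·ΔT/L = 53.0 × 6.85 × |126 °C − 21 °C| / 0.00722 = 5.28×10^6 W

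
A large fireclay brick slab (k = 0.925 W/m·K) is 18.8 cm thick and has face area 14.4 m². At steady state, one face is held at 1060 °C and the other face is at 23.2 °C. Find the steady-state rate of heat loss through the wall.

Q = kA·ΔT/L = 0.925 × 14.4 × |1060 °C − 23.2 °C| / 0.188 = 73500 W

Q = 73500 W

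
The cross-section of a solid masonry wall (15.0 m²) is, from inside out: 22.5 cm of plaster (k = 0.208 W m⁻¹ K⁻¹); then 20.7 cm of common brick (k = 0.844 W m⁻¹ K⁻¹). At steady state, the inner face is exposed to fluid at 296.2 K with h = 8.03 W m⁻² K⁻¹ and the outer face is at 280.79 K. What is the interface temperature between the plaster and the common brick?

Resistance network (inner→outer):
  R_conv,in = 1/(hA) = 1/(8.03·15.0) = 0.008302 K/W
  R_plaster = L/(kA) = 0.225/(0.208·15.0) = 0.07212 K/W
  R_common brick = L/(kA) = 0.207/(0.844·15.0) = 0.01635 K/W
ΣR = 0.008302 + 0.07212 + 0.01635 = 0.09677 K/W
Q = ΔT/ΣR = (296.2 K − 280.79 K)/0.09677 = 159.2 W
From the inner boundary to the plaster/common brick interface, ΣR_partial = 0.08042 K/W.
T_interface = T_in − Q·ΣR_partial = 296.2 K − (159.2)(0.08042) = 283.4 K

T = 283.4 K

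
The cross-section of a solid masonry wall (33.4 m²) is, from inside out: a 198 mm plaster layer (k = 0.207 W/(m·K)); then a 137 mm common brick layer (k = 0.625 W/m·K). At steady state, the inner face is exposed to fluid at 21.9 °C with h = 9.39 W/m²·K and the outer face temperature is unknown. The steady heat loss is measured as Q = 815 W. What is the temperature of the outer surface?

T_out = -9.39 °C

Sum the resistances:
  R_conv,in = 1/(hA) = 1/(9.39·33.4) = 0.003189 K/W
  R_plaster = L/(kA) = 0.198/(0.207·33.4) = 0.02864 K/W
  R_common brick = L/(kA) = 0.137/(0.625·33.4) = 0.006563 K/W
ΣR = 0.03839 K/W
ΔT = Q·ΣR = 815 × 0.03839 = 31.29 K
Heat flows outward, so T_out = T_in − ΔT = 21.9 − 31.29 = -9.39 °C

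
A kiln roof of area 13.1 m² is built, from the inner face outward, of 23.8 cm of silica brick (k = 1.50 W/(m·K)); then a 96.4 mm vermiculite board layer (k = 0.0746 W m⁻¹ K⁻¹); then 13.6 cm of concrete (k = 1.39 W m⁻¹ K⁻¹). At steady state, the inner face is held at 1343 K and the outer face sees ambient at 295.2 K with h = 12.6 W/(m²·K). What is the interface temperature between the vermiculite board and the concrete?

Treat each layer as a resistance in series:
  R_silica brick = L/(kA) = 0.238/(1.50·13.1) = 0.01211 K/W
  R_vermiculite board = L/(kA) = 0.0964/(0.0746·13.1) = 0.09864 K/W
  R_concrete = L/(kA) = 0.136/(1.39·13.1) = 0.007469 K/W
  R_conv,out = 1/(hA) = 1/(12.6·13.1) = 0.006058 K/W
ΣR = 0.01211 + 0.09864 + 0.007469 + 0.006058 = 0.1243 K/W
Q = ΔT/ΣR = (1343 K − 295.2 K)/0.1243 = 8430 W
From the inner boundary to the vermiculite board/concrete interface, ΣR_partial = 0.1108 K/W.
T_interface = T_in − Q·ΣR_partial = 1343 K − (8430)(0.1108) = 409 K

T = 409 K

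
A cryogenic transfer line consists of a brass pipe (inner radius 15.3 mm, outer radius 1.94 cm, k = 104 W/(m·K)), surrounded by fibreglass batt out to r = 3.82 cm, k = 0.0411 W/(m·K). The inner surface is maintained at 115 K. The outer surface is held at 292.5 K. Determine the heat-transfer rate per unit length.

Resistance network (inner→outer):
  R'_brass = ln(0.0194/0.0153)/(2πk) = 0.2374/(2π·104) = 3.633×10^-4 m·K/W
  R'_fibreglass batt = ln(0.0382/0.0194)/(2πk) = 0.6776/(2π·0.0411) = 2.624 m·K/W
ΣR = 3.633×10^-4 + 2.624 = 2.624 m·K/W
Q' = ΔT/ΣR = (115 K − 292.5 K)/2.624 = -67.6 W/m
(Negative Q' ⇒ heat flows inward; heat gain = 67.6 W/m.)

Q' = 67.6 W/m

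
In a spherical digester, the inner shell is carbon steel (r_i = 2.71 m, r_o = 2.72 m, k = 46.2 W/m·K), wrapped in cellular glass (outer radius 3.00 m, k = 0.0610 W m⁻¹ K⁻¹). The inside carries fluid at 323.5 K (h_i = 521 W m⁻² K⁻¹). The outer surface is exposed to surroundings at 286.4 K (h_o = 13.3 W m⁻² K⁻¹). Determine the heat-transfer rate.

Series thermal resistances, inner to outer:
  R_conv,in = 1/(4πr²h) = 1/(4π·2.71²·521) = 2.080×10^-5 K/W
  R_carbon steel = (1/2.71 − 1/2.72)/(4πk) = 0.001357/(4π·46.2) = 2.337×10^-6 K/W
  R_cellular glass = (1/2.72 − 1/3.00)/(4πk) = 0.03431/(4π·0.0610) = 0.04476 K/W
  R_conv,out = 1/(4πr²h) = 1/(4π·3.00²·13.3) = 6.648×10^-4 K/W
ΣR = 2.080×10^-5 + 2.337×10^-6 + 0.04476 + 6.648×10^-4 = 0.04545 K/W
Q = ΔT/ΣR = (323.5 K − 286.4 K)/0.04545 = 816 W

Q = 816 W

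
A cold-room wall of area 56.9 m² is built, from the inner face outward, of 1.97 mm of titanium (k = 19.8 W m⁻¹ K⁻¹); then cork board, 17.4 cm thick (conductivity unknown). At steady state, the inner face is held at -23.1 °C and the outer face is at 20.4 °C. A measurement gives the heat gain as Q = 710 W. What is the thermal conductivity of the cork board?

ΣR = ΔT/Q = |-23.1 − 20.4|/710 = 0.06127 K/W
Known resistances:
  R_titanium = L/(kA) = 0.00197/(19.8·56.9) = 1.749×10^-6 K/W
R_cork board = ΣR − ΣR_known = 0.06127 − 1.749×10^-6 = 0.06127 K/W
L/(kA) = 0.06127 ⇒ k = 0.174/(0.06127·56.9) = 0.0499 W/m·K

k = 0.0499 W/m·K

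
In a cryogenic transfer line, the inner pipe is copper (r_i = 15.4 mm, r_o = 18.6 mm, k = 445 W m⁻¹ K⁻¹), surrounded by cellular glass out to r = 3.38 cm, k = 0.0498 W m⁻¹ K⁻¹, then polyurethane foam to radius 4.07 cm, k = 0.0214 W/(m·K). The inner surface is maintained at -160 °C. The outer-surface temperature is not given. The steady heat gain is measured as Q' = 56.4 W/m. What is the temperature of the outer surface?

T_out = 25.6 °C

Sum the resistances:
  R'_copper = ln(0.0186/0.0154)/(2πk) = 0.1888/(2π·445) = 6.752×10^-5 m·K/W
  R'_cellular glass = ln(0.0338/0.0186)/(2πk) = 0.5973/(2π·0.0498) = 1.909 m·K/W
  R'_polyurethane foam = ln(0.0407/0.0338)/(2πk) = 0.1858/(2π·0.0214) = 1.382 m·K/W
ΣR = 3.291 m·K/W
ΔT = Q'·ΣR = 56.4 × 3.291 = 185.6 K
Heat flows inward, so T_out = T_in + ΔT = -160 + 185.6 = 25.6 °C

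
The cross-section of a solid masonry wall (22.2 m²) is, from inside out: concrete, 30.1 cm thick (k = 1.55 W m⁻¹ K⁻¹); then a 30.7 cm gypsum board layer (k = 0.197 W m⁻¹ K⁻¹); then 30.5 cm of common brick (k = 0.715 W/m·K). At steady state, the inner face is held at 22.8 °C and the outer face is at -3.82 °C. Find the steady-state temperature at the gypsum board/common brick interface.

Resistance network (inner→outer):
  R_concrete = L/(kA) = 0.301/(1.55·22.2) = 0.008747 K/W
  R_gypsum board = L/(kA) = 0.307/(0.197·22.2) = 0.07020 K/W
  R_common brick = L/(kA) = 0.305/(0.715·22.2) = 0.01922 K/W
ΣR = 0.008747 + 0.07020 + 0.01922 = 0.09817 K/W
Q = ΔT/ΣR = (22.8 °C − -3.82 °C)/0.09817 = 271.2 W
From the inner boundary to the gypsum board/common brick interface, ΣR_partial = 0.07895 K/W.
T_interface = T_in − Q·ΣR_partial = 22.8 °C − (271.2)(0.07895) = 1.39 °C

T = 1.39 °C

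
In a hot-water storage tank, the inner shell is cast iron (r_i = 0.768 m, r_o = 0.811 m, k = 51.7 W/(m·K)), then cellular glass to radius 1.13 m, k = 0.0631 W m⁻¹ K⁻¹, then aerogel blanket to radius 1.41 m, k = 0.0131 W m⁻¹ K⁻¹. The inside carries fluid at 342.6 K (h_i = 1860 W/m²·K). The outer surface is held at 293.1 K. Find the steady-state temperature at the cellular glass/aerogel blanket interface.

T = 328.2 K

Treat each layer as a resistance in series:
  R_conv,in = 1/(4πr²h) = 1/(4π·0.768²·1860) = 7.254×10^-5 K/W
  R_cast iron = (1/0.768 − 1/0.811)/(4πk) = 0.06904/(4π·51.7) = 1.063×10^-4 K/W
  R_cellular glass = (1/0.811 − 1/1.13)/(4πk) = 0.3481/(4π·0.0631) = 0.4390 K/W
  R_aerogel blanket = (1/1.13 − 1/1.41)/(4πk) = 0.1757/(4π·0.0131) = 1.068 K/W
ΣR = 7.254×10^-5 + 1.063×10^-4 + 0.4390 + 1.068 = 1.507 K/W
Q = ΔT/ΣR = (342.6 K − 293.1 K)/1.507 = 32.85 W
From the inner boundary to the cellular glass/aerogel blanket interface, ΣR_partial = 0.4392 K/W.
T_interface = T_in − Q·ΣR_partial = 342.6 K − (32.85)(0.4392) = 328.2 K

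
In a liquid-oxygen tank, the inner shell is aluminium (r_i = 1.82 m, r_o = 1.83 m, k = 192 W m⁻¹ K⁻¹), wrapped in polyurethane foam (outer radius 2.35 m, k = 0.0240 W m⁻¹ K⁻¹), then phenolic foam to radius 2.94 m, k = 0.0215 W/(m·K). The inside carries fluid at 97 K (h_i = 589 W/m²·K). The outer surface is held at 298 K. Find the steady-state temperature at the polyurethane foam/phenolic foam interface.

Resistance network (inner→outer):
  R_conv,in = 1/(4πr²h) = 1/(4π·1.82²·589) = 4.079×10^-5 K/W
  R_aluminium = (1/1.82 − 1/1.83)/(4πk) = 0.003002/(4π·192) = 1.244×10^-6 K/W
  R_polyurethane foam = (1/1.83 − 1/2.35)/(4πk) = 0.1209/(4π·0.0240) = 0.4009 K/W
  R_phenolic foam = (1/2.35 − 1/2.94)/(4πk) = 0.08540/(4π·0.0215) = 0.3161 K/W
ΣR = 4.079×10^-5 + 1.244×10^-6 + 0.4009 + 0.3161 = 0.7170 K/W
Q = ΔT/ΣR = (97 K − 298 K)/0.7170 = -280.3 W
From the inner boundary to the polyurethane foam/phenolic foam interface, ΣR_partial = 0.4009 K/W.
T_interface = T_in − Q·ΣR_partial = 97 K − (-280.3)(0.4009) = 209.4 K

T = 209.4 K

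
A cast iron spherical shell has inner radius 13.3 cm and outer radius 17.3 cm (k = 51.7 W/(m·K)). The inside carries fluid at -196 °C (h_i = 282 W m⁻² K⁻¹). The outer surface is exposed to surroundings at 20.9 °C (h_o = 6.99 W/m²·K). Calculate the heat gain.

Q = 544 W

Series thermal resistances, inner to outer:
  R_conv,in = 1/(4πr²h) = 1/(4π·0.133²·282) = 0.01595 K/W
  R_cast iron = (1/0.133 − 1/0.173)/(4πk) = 1.738/(4π·51.7) = 0.002676 K/W
  R_conv,out = 1/(4πr²h) = 1/(4π·0.173²·6.99) = 0.3804 K/W
ΣR = 0.01595 + 0.002676 + 0.3804 = 0.3990 K/W
Q = ΔT/ΣR = (-196 °C − 20.9 °C)/0.3990 = -544 W
(Negative Q ⇒ heat flows inward; heat gain = 544 W.)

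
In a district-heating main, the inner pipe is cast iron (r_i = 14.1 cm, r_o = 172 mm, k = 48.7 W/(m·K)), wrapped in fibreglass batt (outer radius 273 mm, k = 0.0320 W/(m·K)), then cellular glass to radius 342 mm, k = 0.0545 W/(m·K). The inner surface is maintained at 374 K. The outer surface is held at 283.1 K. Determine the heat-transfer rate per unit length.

Q' = 30.7 W/m

Series thermal resistances, inner to outer:
  R'_cast iron = ln(0.172/0.141)/(2πk) = 0.1987/(2π·48.7) = 6.495×10^-4 m·K/W
  R'_fibreglass batt = ln(0.273/0.172)/(2πk) = 0.4620/(2π·0.0320) = 2.298 m·K/W
  R'_cellular glass = ln(0.342/0.273)/(2πk) = 0.2253/(2π·0.0545) = 0.6581 m·K/W
ΣR = 6.495×10^-4 + 2.298 + 0.6581 = 2.957 m·K/W
Q' = ΔT/ΣR = (374 K − 283.1 K)/2.957 = 30.7 W/m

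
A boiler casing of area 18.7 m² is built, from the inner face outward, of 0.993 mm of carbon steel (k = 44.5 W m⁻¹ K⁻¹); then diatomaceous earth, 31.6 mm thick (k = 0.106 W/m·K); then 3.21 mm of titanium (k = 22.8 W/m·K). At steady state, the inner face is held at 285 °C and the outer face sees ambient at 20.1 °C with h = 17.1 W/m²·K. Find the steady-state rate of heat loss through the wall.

Q = 13900 W

Resistance network (inner→outer):
  R_carbon steel = L/(kA) = 9.93×10^-4/(44.5·18.7) = 1.193×10^-6 K/W
  R_diatomaceous earth = L/(kA) = 0.0316/(0.106·18.7) = 0.01594 K/W
  R_titanium = L/(kA) = 0.00321/(22.8·18.7) = 7.529×10^-6 K/W
  R_conv,out = 1/(hA) = 1/(17.1·18.7) = 0.003127 K/W
ΣR = 1.193×10^-6 + 0.01594 + 7.529×10^-6 + 0.003127 = 0.01908 K/W
Q = ΔT/ΣR = (285 °C − 20.1 °C)/0.01908 = 13900 W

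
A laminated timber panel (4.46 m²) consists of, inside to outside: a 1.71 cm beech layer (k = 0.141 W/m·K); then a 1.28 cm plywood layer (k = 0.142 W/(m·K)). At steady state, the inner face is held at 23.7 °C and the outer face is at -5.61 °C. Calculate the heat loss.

Q = 618 W

Resistance network (inner→outer):
  R_beech = L/(kA) = 0.0171/(0.141·4.46) = 0.02719 K/W
  R_plywood = L/(kA) = 0.0128/(0.142·4.46) = 0.02021 K/W
ΣR = 0.02719 + 0.02021 = 0.04740 K/W
Q = ΔT/ΣR = (23.7 °C − -5.61 °C)/0.04740 = 618 W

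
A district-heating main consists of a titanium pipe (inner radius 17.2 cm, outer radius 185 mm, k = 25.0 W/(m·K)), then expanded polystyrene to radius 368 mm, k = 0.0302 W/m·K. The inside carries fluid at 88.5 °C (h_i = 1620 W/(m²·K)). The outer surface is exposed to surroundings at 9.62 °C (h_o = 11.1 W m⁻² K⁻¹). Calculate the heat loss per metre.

Q' = 21.5 W/m

Treat each layer as a resistance in series:
  R'_conv,in = 1/(2πr h) = 1/(2π·0.172·1620) = 5.712×10^-4 m·K/W
  R'_titanium = ln(0.185/0.172)/(2πk) = 0.07286/(2π·25.0) = 4.638×10^-4 m·K/W
  R'_expanded polystyrene = ln(0.368/0.185)/(2πk) = 0.6877/(2π·0.0302) = 3.624 m·K/W
  R'_conv,out = 1/(2πr h) = 1/(2π·0.368·11.1) = 0.03896 m·K/W
ΣR = 5.712×10^-4 + 4.638×10^-4 + 3.624 + 0.03896 = 3.664 m·K/W
Q' = ΔT/ΣR = (88.5 °C − 9.62 °C)/3.664 = 21.5 W/m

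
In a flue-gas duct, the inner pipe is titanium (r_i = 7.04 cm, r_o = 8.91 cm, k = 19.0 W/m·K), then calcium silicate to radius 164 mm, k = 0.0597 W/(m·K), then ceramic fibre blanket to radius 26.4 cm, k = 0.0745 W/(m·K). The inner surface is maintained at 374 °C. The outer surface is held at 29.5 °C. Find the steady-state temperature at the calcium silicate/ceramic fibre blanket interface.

Resistance network (inner→outer):
  R'_titanium = ln(0.0891/0.0704)/(2πk) = 0.2356/(2π·19.0) = 0.001973 m·K/W
  R'_calcium silicate = ln(0.164/0.0891)/(2πk) = 0.6101/(2π·0.0597) = 1.626 m·K/W
  R'_ceramic fibre blanket = ln(0.264/0.164)/(2πk) = 0.4761/(2π·0.0745) = 1.017 m·K/W
ΣR = 0.001973 + 1.626 + 1.017 = 2.645 m·K/W
Q' = ΔT/ΣR = (374 °C − 29.5 °C)/2.645 = 130.2 W/m
From the inner boundary to the calcium silicate/ceramic fibre blanket interface, ΣR_partial = 1.628 m·K/W.
T_interface = T_in − Q'·ΣR_partial = 374 °C − (130.2)(1.628) = 162 °C

T = 162 °C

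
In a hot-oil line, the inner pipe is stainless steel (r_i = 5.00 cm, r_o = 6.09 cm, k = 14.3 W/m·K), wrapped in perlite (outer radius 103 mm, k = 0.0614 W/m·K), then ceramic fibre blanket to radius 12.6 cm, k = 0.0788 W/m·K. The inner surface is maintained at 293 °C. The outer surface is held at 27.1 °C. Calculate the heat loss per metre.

Treat each layer as a resistance in series:
  R'_stainless steel = ln(0.0609/0.0500)/(2πk) = 0.1972/(2π·14.3) = 0.002195 m·K/W
  R'_perlite = ln(0.103/0.0609)/(2πk) = 0.5255/(2π·0.0614) = 1.362 m·K/W
  R'_ceramic fibre blanket = ln(0.126/0.103)/(2πk) = 0.2016/(2π·0.0788) = 0.4071 m·K/W
ΣR = 0.002195 + 1.362 + 0.4071 = 1.771 m·K/W
Q' = ΔT/ΣR = (293 °C − 27.1 °C)/1.771 = 150 W/m

Q' = 150 W/m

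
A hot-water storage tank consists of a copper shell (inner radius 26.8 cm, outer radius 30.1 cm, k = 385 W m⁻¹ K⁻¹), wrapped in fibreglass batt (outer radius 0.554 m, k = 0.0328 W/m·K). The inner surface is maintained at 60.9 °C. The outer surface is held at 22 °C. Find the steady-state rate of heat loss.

Treat each layer as a resistance in series:
  R_copper = (1/0.268 − 1/0.301)/(4πk) = 0.4091/(4π·385) = 8.456×10^-5 K/W
  R_fibreglass batt = (1/0.301 − 1/0.554)/(4πk) = 1.517/(4π·0.0328) = 3.681 K/W
ΣR = 8.456×10^-5 + 3.681 = 3.681 K/W
Q = ΔT/ΣR = (60.9 °C − 22 °C)/3.681 = 10.6 W

Q = 10.6 W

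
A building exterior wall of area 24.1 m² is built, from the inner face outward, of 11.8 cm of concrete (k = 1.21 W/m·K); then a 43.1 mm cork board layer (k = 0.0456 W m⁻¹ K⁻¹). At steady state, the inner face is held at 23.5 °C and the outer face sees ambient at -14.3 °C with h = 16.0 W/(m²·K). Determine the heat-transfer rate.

Q = 824 W

Resistance network (inner→outer):
  R_concrete = L/(kA) = 0.118/(1.21·24.1) = 0.004047 K/W
  R_cork board = L/(kA) = 0.0431/(0.0456·24.1) = 0.03922 K/W
  R_conv,out = 1/(hA) = 1/(16.0·24.1) = 0.002593 K/W
ΣR = 0.004047 + 0.03922 + 0.002593 = 0.04586 K/W
Q = ΔT/ΣR = (23.5 °C − -14.3 °C)/0.04586 = 824 W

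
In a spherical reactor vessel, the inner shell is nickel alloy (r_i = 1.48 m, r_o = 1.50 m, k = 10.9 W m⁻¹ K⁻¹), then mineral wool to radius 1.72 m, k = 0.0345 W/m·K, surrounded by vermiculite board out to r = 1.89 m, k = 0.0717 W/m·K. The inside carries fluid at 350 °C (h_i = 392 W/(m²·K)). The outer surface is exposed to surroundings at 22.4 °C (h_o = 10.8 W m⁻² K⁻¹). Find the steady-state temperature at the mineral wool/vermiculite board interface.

T = 99.0 °C

Treat each layer as a resistance in series:
  R_conv,in = 1/(4πr²h) = 1/(4π·1.48²·392) = 9.268×10^-5 K/W
  R_nickel alloy = (1/1.48 − 1/1.50)/(4πk) = 0.009009/(4π·10.9) = 6.577×10^-5 K/W
  R_mineral wool = (1/1.50 − 1/1.72)/(4πk) = 0.08527/(4π·0.0345) = 0.1967 K/W
  R_vermiculite board = (1/1.72 − 1/1.89)/(4πk) = 0.05229/(4π·0.0717) = 0.05804 K/W
  R_conv,out = 1/(4πr²h) = 1/(4π·1.89²·10.8) = 0.002063 K/W
ΣR = 9.268×10^-5 + 6.577×10^-5 + 0.1967 + 0.05804 + 0.002063 = 0.2570 K/W
Q = ΔT/ΣR = (350 °C − 22.4 °C)/0.2570 = 1275 W
From the inner boundary to the mineral wool/vermiculite board interface, ΣR_partial = 0.1969 K/W.
T_interface = T_in − Q·ΣR_partial = 350 °C − (1275)(0.1969) = 99.0 °C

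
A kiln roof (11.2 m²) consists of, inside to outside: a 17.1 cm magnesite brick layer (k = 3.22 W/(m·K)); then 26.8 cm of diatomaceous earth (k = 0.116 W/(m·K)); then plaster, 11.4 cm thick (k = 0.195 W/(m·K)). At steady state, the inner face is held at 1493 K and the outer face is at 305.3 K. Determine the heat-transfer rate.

Q = 4.51 kW

Treat each layer as a resistance in series:
  R_magnesite brick = L/(kA) = 0.171/(3.22·11.2) = 0.004742 K/W
  R_diatomaceous earth = L/(kA) = 0.268/(0.116·11.2) = 0.2063 K/W
  R_plaster = L/(kA) = 0.114/(0.195·11.2) = 0.05220 K/W
ΣR = 0.004742 + 0.2063 + 0.05220 = 0.2632 K/W
Q = ΔT/ΣR = (1493 K − 305.3 K)/0.2632 = 4510 W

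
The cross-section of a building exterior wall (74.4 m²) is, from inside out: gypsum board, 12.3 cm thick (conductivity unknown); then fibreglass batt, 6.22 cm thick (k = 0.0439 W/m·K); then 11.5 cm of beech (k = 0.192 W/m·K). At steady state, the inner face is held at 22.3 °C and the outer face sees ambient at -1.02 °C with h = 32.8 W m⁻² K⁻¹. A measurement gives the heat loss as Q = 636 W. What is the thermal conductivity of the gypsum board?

ΣR = ΔT/Q = |22.3 − -1.02|/636 = 0.03667 K/W
Known resistances:
  R_fibreglass batt = L/(kA) = 0.0622/(0.0439·74.4) = 0.01904 K/W
  R_beech = L/(kA) = 0.115/(0.192·74.4) = 0.008051 K/W
  R_conv,out = 1/(hA) = 1/(32.8·74.4) = 4.098×10^-4 K/W
R_gypsum board = ΣR − ΣR_known = 0.03667 − 0.02750 = 0.009170 K/W
L/(kA) = 0.009170 ⇒ k = 0.123/(0.009170·74.4) = 0.180 W/m·K

k = 0.180 W/m·K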